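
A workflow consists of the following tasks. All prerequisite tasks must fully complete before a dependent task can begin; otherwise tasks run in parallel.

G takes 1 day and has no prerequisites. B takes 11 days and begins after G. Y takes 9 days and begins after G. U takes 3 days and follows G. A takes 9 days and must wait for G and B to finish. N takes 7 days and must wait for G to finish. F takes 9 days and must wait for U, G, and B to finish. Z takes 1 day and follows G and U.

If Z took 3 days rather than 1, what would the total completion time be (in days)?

21

Baseline: G→B→A = 1+11+9 = 21 → 21 days.
Z has 16 days of float (longest path through it is 5).
The critical path is still G→B→A; finish is now 21 days.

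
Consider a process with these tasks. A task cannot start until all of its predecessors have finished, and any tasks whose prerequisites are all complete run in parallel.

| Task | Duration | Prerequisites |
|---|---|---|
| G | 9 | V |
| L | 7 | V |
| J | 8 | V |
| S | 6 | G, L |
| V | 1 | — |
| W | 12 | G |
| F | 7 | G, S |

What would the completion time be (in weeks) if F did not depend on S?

With the dependency in place, V→G→S→F = 1+9+6+7 = 23 sets the finish at 23 weeks.
Without S→F, F's earliest start moves from 16 to 10.
After: V→G→W = 1+9+12 = 22 → 22 weeks.

22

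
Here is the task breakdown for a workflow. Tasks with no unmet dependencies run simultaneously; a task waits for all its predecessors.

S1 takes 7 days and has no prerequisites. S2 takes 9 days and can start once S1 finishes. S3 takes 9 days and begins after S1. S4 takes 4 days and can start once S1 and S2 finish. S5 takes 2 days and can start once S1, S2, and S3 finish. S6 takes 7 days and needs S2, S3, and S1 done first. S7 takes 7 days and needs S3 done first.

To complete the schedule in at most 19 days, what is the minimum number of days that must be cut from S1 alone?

4

Current finish: 23 days; target: 19.
S1 is on every critical path, so each day cut from S1 cuts the finish by one (this holds down to a finish of 17).
Need 23 − 19 = 4 days off S1 → S1 becomes 3 days, finish becomes 19.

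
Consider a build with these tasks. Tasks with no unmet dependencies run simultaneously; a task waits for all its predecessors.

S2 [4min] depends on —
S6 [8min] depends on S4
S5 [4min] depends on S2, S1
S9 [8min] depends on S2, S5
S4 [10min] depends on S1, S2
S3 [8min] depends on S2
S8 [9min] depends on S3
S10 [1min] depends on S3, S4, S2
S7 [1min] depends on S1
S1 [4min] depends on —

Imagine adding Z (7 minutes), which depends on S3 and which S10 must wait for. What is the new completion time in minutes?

Originally the build takes 22 minutes.
With Z inserted, S10 now waits for max(S3, S4, S2, Z).
New critical path: S1→S4→S6 = 4+10+8 = 22 ⇒ 22 minutes.

22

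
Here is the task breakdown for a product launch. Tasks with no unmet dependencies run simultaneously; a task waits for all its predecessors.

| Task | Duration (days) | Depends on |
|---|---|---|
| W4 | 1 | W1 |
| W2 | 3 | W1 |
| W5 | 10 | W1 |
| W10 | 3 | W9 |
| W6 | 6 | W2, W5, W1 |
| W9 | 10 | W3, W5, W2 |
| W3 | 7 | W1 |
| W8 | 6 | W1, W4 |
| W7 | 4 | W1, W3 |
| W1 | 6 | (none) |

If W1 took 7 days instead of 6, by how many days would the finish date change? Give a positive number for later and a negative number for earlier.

The binding path is W1→W5→W9→W10 = 6+10+10+3 = 29; finish at 29 days.
W1 lies on that path, so at 7 days the path becomes 30 days.
That remains the longest chain; total 30 days.
Change in finish: 30 − 29 = +1 days.

1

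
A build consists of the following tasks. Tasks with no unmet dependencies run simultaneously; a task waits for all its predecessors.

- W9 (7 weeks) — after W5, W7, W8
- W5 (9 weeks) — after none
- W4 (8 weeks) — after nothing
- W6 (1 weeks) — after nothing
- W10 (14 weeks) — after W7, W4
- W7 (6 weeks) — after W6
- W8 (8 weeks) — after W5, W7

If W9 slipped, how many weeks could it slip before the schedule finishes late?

0

W5→W8→W9 = 9+8+7 = 24 sets the makespan at 24 weeks.
Longest path through W9: 24 weeks (earliest finish 24, latest finish 24).
Float = 24 − 24 = 0.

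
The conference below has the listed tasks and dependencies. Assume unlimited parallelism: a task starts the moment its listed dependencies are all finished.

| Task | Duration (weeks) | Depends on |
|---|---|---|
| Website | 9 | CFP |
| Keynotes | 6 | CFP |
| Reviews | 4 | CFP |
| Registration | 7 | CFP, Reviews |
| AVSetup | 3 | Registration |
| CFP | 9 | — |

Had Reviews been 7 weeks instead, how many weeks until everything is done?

26

The binding path is CFP→Reviews→Registration→AVSetup = 9+4+7+3 = 23; finish at 23 weeks.
Reviews is on the critical path; changing it to 7 makes that path 26 weeks.
The critical path is still CFP→Reviews→Registration→AVSetup; finish is now 26 weeks.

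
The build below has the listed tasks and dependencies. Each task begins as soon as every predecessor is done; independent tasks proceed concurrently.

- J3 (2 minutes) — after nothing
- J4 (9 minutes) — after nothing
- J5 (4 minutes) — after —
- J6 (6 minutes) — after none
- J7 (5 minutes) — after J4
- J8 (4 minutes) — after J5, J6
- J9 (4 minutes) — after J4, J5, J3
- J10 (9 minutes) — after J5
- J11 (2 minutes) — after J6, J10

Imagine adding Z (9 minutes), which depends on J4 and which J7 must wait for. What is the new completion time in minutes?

Originally the schedule takes 15 minutes.
With Z inserted, J7 now waits for max(J4, Z).
New critical path: J4→Z→J7 = 9+9+5 = 23 ⇒ 23 minutes.

23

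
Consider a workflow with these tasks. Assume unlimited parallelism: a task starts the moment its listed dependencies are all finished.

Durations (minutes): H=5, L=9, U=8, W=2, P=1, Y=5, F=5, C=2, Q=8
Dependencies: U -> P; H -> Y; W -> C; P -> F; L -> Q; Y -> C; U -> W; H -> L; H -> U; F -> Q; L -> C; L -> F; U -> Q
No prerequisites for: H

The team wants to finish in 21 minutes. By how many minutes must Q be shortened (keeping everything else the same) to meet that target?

Current finish: 27 minutes; target: 21.
Q is on every critical path, so each minute cut from Q cuts the finish by one (this holds down to a finish of 20).
Need 27 − 21 = 6 minutes off Q → Q becomes 2 minutes, finish becomes 21.

6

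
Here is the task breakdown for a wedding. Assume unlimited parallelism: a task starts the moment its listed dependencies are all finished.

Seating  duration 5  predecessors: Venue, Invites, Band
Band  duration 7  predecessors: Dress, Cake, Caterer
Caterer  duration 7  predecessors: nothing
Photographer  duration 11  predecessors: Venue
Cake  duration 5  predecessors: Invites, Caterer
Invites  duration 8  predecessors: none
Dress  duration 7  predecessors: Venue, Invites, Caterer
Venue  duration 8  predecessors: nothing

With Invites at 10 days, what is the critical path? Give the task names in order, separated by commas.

Actual critical path: Invites→Dress→Band→Seating = 8+7+7+5 = 27 ⇒ 27 days.
Since Invites is critical, the +2 change carries straight to that chain (now 29 days).
The critical path is still Invites→Dress→Band→Seating; finish is now 29 days.

Invites, Dress, Band, Seating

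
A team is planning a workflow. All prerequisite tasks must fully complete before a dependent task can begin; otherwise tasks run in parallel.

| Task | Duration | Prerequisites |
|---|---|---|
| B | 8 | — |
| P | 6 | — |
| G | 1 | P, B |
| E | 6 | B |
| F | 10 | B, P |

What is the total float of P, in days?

2

Critical path: B→F = 8+10 = 18, so the finish is 18 days.
P finishes as early as 6 and must finish by 8.
Slack of P = 2 − 0 = 2 days.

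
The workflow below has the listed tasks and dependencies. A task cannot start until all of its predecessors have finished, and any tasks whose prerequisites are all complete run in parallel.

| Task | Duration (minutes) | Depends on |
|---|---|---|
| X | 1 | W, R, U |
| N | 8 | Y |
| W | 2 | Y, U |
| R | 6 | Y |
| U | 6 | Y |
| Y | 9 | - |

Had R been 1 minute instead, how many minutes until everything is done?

18

Baseline: Y→U→W→X = 9+6+2+1 = 18 → 18 minutes.
R is off the critical path — its longest chain is 16 minutes, giving 2 of slack.
That remains the longest chain; total 18 minutes.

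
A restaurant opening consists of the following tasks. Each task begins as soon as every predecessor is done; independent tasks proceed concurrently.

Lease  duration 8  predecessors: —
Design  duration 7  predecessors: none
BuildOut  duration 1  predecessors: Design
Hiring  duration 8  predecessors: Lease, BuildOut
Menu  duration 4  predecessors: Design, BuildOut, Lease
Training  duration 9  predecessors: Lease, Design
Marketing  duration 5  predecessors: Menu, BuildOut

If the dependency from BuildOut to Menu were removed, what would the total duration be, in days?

Original critical path: Lease→Menu→Marketing = 8+4+5 = 17 ⇒ 17 days.
Dropping BuildOut→Menu doesn't change Menu's earliest start (8); another predecessor still binds.
After: Lease→Menu→Marketing = 8+4+5 = 17 → 17 days.

17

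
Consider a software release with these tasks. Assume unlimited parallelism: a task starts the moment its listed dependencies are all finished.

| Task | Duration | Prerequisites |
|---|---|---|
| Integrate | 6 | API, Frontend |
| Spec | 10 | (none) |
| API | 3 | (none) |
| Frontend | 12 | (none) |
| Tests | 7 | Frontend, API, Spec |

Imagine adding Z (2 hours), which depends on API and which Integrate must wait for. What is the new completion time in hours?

19

Originally the plan takes 19 hours.
With Z inserted, Integrate now waits for max(API, Frontend, Z).
New critical path: Frontend→Tests = 12+7 = 19 ⇒ 19 hours.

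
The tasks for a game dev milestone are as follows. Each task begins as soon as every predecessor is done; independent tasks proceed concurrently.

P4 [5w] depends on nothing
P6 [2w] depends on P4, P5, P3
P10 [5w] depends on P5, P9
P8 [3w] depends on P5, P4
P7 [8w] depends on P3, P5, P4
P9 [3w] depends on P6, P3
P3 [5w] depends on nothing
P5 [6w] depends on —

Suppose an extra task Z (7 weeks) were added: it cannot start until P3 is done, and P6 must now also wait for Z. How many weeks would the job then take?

22

Originally the job takes 16 weeks.
With Z inserted, P6 now waits for max(P4, P5, P3, Z).
New critical path: P3→Z→P6→P9→P10 = 5+7+2+3+5 = 22 ⇒ 22 weeks.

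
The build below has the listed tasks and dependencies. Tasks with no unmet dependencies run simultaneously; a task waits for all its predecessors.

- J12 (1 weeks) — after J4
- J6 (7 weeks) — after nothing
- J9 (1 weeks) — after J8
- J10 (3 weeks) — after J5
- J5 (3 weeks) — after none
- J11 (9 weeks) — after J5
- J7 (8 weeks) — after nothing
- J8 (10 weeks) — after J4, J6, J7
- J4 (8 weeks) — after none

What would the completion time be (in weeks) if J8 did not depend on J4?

With the dependency in place, J4→J8→J9 = 8+10+1 = 19 sets the finish at 19 weeks.
Dropping J4→J8 doesn't change J8's earliest start (8); another predecessor still binds.
After: J7→J8→J9 = 8+10+1 = 19 → 19 weeks.

19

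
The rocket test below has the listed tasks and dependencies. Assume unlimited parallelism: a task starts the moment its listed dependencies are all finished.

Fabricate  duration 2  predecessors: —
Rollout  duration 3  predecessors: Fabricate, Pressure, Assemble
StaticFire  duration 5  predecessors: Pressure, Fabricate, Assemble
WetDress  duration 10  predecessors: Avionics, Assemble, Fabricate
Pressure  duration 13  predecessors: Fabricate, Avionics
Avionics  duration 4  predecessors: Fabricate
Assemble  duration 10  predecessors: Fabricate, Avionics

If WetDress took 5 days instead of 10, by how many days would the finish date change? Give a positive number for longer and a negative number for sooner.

-2

Baseline: Fabricate→Avionics→Assemble→WetDress = 2+4+10+10 = 26 → 26 days.
Since WetDress is critical, the -5 change carries straight to that chain (now 21 days).
New critical path: Fabricate→Avionics→Pressure→StaticFire = 2+4+13+5 = 24 ⇒ 24 days.
Change in finish: 24 − 26 = -2 days.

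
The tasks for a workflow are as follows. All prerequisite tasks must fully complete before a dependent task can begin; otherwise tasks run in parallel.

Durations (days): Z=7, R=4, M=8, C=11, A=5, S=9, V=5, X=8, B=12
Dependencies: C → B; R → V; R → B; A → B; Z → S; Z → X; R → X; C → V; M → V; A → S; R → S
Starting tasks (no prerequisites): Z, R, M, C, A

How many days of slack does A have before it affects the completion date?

C→B = 11+12 = 23 sets the makespan at 23 days.
The longest chain containing A totals 17 days.
Float = 23 − 17 = 6.

6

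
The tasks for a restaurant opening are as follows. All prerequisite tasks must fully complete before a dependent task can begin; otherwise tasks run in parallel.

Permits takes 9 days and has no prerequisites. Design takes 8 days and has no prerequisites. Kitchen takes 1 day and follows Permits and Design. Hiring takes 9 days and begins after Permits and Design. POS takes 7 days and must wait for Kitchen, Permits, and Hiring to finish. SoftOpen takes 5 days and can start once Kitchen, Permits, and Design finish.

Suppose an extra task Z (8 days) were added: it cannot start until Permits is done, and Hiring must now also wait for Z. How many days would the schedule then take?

33

Originally the schedule takes 25 days.
With Z inserted, Hiring now waits for max(Permits, Design, Z).
New critical path: Permits→Z→Hiring→POS = 9+8+9+7 = 33 ⇒ 33 days.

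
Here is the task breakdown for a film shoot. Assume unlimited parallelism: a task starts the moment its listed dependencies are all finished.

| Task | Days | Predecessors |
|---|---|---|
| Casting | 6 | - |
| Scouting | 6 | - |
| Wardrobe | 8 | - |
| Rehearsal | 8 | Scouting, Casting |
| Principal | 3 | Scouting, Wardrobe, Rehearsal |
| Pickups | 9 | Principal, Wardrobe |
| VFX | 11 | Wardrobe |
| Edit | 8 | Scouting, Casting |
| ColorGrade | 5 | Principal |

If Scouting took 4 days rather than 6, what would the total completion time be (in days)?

Baseline: Scouting→Rehearsal→Principal→Pickups = 6+8+3+9 = 26 → 26 days.
Scouting is on the critical path; changing it to 4 makes that path 24 days.
New critical path: Casting→Rehearsal→Principal→Pickups = 6+8+3+9 = 26 ⇒ 26 days.

26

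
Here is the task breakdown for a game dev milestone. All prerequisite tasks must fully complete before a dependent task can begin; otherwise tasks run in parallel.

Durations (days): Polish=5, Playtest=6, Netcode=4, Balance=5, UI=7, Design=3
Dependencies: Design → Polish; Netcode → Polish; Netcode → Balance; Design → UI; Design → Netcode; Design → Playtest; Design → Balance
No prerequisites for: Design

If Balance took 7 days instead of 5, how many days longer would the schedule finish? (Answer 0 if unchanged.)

2

Actual critical path: Design→Netcode→Balance = 3+4+5 = 12 ⇒ 12 days.
Since Balance is critical, the +2 change carries straight to that chain (now 14 days).
No other chain overtakes it, so the finish is 14 days.
Change in finish: 14 − 12 = +2 days.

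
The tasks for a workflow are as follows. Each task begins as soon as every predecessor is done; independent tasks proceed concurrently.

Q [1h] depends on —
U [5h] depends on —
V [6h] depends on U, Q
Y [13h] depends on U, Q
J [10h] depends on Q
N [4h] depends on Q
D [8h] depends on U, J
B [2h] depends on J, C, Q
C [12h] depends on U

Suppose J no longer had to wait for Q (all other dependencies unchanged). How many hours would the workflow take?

19

Before: longest chain U→C→B = 5+12+2 = 19, finish 19.
Without Q→J, J's earliest start moves from 1 to 0.
After: U→C→B = 5+12+2 = 19 → 19 hours.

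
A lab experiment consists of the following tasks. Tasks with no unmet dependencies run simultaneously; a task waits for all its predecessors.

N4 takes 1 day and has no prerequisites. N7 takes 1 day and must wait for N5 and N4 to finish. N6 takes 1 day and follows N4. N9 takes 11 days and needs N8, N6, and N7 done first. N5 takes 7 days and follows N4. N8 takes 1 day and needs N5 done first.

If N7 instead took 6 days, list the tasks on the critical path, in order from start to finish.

The binding path is N4→N5→N7→N9 = 1+7+1+11 = 20; finish at 20 days.
Since N7 is critical, the +5 change carries straight to that chain (now 25 days).
The critical path is still N4→N5→N7→N9; finish is now 25 days.

N4, N5, N7, N9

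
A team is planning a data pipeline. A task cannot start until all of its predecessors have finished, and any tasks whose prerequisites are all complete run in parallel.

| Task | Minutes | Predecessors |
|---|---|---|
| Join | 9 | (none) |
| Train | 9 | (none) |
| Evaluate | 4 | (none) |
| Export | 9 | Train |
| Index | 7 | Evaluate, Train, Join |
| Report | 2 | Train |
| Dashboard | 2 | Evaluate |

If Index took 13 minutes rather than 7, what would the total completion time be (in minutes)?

The binding path is Train→Export = 9+9 = 18; finish at 18 minutes.
Index has 2 minutes of float (longest path through it is 16).
The binding chain switches to Join→Index = 9+13 = 22; finish 22 minutes.

22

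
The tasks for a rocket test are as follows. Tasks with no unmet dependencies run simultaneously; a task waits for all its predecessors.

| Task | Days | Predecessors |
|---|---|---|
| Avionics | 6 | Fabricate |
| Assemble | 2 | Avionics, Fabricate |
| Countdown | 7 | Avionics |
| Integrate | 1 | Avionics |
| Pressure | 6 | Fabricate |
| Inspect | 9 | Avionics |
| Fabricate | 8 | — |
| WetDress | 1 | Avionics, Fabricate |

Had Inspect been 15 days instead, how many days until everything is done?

29

As given, the longest chain is Fabricate→Avionics→Inspect = 8+6+9 = 23, so the finish is 23 days.
Inspect is on the critical path; changing it to 15 makes that path 29 days.
That remains the longest chain; total 29 days.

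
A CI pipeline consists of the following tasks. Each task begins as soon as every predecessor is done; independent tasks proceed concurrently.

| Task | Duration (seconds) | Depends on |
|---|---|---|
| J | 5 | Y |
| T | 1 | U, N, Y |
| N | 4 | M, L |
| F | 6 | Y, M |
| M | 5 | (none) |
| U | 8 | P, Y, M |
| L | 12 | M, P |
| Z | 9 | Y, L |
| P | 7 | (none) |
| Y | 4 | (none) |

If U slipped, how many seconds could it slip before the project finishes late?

12

The longest chain is P→L→Z = 7+12+9 = 28; overall finish 28 seconds.
U finishes as early as 15 and must finish by 27.
So U can slip 27 − 15 = 12 seconds.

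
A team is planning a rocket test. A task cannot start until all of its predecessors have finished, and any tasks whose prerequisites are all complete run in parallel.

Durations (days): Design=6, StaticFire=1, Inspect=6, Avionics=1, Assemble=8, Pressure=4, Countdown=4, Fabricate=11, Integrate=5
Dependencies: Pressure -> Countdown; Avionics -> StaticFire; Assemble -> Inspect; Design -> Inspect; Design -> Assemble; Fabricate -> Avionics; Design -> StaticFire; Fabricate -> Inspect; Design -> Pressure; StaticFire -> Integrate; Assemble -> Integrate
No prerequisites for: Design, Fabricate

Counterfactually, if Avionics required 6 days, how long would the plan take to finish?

Baseline: Design→Assemble→Inspect = 6+8+6 = 20 → 20 days.
Avionics has 2 days of float (longest path through it is 18).
The binding chain switches to Fabricate→Avionics→StaticFire→Integrate = 11+6+1+5 = 23; finish 23 days.

23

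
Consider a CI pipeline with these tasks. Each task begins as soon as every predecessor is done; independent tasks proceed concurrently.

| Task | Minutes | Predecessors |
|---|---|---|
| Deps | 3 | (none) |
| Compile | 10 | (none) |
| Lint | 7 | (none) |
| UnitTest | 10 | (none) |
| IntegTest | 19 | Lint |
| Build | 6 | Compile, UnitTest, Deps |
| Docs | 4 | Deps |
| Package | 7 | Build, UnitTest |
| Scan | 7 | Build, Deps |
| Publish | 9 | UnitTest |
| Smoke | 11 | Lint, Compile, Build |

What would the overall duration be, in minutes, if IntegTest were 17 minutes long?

Baseline: Compile→Build→Smoke = 10+6+11 = 27 → 27 minutes.
The longest path through IntegTest is only 26 minutes, so IntegTest has float 1.
No other chain overtakes it, so the finish is 27 minutes.

27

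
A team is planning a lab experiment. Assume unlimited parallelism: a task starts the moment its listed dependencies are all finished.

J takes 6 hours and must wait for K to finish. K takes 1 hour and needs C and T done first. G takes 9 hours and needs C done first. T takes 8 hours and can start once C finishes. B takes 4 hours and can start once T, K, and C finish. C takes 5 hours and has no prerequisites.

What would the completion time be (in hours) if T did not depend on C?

15

With the dependency in place, C→T→K→J = 5+8+1+6 = 20 sets the finish at 20 hours.
Without C→T, T's earliest start moves from 5 to 0.
After: T→K→J = 8+1+6 = 15 → 15 hours.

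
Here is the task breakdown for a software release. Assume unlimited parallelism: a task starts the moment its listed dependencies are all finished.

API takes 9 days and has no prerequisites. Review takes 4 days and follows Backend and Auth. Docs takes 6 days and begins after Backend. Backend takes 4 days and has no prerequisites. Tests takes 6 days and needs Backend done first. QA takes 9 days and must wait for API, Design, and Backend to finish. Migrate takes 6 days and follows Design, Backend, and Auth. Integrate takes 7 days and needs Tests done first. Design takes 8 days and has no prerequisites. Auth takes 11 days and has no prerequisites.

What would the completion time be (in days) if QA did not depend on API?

17

Before: longest chain API→QA = 9+9 = 18, finish 18.
Without API→QA, QA's earliest start moves from 9 to 8.
New critical path: Design→QA = 8+9 = 17 ⇒ 17 days.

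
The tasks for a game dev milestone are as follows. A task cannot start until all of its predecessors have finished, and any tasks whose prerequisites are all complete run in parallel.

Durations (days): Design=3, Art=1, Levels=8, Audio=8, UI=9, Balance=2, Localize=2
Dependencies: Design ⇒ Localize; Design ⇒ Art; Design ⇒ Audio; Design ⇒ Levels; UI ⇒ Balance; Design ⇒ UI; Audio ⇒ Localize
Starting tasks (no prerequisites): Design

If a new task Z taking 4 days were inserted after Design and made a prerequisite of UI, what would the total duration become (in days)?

18

Originally the game dev milestone takes 14 days.
With Z inserted, UI now waits for max(Design, Z).
New critical path: Design→Z→UI→Balance = 3+4+9+2 = 18 ⇒ 18 days.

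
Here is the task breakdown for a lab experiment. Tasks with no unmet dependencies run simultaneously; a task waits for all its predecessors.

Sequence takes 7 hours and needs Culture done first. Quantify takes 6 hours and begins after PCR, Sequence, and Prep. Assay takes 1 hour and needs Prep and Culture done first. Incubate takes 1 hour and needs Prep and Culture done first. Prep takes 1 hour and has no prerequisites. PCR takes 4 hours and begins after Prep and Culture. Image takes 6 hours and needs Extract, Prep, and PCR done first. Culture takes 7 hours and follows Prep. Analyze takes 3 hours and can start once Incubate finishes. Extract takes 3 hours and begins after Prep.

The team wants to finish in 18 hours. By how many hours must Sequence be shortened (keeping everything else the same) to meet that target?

Current finish: 21 hours; target: 18.
Sequence is on every critical path, so each hour cut from Sequence cuts the finish by one (this holds down to a finish of 18).
Need 21 − 18 = 3 hours off Sequence → Sequence becomes 4 hours, finish becomes 18.

3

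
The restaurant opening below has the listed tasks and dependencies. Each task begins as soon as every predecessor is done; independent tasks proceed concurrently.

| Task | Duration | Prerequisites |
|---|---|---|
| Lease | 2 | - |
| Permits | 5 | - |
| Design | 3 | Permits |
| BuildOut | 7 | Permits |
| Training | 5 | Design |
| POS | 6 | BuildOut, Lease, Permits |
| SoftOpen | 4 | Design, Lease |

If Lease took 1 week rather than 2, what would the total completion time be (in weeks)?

18

Actual critical path: Permits→BuildOut→POS = 5+7+6 = 18 ⇒ 18 weeks.
Lease is off the critical path — its longest chain is 8 weeks, giving 10 of slack.
No other chain overtakes it, so the finish is 18 weeks.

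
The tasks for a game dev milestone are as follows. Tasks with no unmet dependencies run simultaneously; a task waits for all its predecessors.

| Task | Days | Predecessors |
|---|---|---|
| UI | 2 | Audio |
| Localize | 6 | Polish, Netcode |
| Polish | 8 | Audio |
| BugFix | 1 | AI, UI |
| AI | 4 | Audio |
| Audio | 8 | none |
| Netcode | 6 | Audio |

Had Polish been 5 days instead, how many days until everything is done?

Critical path before the change: Audio→Polish→Localize = 8+8+6 = 22 giving 22 days.
Since Polish is critical, the -3 change carries straight to that chain (now 19 days).
New critical path: Audio→Netcode→Localize = 8+6+6 = 20 ⇒ 20 days.

20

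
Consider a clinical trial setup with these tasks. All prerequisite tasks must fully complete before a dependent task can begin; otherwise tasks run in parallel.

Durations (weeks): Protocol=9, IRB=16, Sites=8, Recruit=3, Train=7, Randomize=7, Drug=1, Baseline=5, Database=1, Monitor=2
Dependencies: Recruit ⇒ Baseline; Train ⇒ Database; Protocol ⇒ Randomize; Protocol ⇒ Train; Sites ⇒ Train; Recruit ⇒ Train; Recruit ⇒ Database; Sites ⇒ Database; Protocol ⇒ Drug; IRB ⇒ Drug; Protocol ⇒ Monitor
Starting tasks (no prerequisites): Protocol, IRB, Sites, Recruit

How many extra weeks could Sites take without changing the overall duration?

The longest chain is Protocol→Train→Database = 9+7+1 = 17; overall finish 17 weeks.
The longest chain containing Sites totals 16 weeks.
Slack of Sites = 1 − 0 = 1 week.

1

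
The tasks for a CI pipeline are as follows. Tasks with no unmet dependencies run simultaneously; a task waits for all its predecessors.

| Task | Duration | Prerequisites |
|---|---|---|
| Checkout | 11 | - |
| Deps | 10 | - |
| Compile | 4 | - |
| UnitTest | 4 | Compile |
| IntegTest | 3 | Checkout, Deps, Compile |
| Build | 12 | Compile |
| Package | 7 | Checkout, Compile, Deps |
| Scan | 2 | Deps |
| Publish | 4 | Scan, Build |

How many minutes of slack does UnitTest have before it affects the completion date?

Critical path: Compile→Build→Publish = 4+12+4 = 20, so the finish is 20 minutes.
UnitTest finishes as early as 8 and must finish by 20.
So UnitTest can slip 20 − 8 = 12 minutes.

12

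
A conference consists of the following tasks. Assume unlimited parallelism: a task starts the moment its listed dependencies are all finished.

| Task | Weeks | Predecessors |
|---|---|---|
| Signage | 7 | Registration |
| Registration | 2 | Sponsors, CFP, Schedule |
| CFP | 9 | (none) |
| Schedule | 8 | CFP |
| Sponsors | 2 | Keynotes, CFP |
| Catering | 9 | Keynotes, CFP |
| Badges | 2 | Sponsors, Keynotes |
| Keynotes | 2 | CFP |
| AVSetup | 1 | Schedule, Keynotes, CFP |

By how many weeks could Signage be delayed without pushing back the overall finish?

0

Critical path: CFP→Schedule→Registration→Signage = 9+8+2+7 = 26, so the finish is 26 weeks.
Signage finishes as early as 26 and must finish by 26.
Float = 26 − 26 = 0.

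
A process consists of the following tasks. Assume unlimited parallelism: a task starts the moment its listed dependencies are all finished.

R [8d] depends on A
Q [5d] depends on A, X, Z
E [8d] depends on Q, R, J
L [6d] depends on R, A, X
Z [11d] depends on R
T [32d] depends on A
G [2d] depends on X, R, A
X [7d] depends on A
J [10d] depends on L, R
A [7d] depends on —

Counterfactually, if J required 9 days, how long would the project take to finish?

The binding path is A→R→L→J→E = 7+8+6+10+8 = 39; finish at 39 days.
Since J is critical, the -1 change carries straight to that chain (now 38 days).
New critical path: A→R→Z→Q→E = 7+8+11+5+8 = 39 ⇒ 39 days.

39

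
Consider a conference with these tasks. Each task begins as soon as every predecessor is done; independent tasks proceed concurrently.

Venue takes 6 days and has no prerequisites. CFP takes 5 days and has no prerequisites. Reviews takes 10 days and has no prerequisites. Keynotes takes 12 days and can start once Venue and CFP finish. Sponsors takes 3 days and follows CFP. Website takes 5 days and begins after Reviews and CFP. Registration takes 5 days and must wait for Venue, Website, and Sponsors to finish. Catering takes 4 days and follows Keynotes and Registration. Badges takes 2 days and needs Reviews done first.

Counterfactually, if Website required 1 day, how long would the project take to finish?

22

Critical path before the change: Reviews→Website→Registration→Catering = 10+5+5+4 = 24 giving 24 days.
Website lies on that path, so at 1 day the path becomes 20 days.
Now Venue→Keynotes→Catering = 6+12+4 = 22 is longest, so the finish becomes 22 days.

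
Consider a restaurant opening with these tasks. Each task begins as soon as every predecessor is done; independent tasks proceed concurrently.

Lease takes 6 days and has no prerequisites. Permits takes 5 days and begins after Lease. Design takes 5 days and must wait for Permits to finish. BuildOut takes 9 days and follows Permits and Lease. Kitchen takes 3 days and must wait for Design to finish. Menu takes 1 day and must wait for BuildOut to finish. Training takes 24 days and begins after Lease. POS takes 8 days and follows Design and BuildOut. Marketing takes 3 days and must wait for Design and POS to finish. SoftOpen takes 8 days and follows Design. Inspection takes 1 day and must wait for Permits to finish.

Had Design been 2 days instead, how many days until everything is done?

31

Critical path before the change: Lease→Permits→BuildOut→POS→Marketing = 6+5+9+8+3 = 31 giving 31 days.
Design has 4 days of float (longest path through it is 27).
No other chain overtakes it, so the finish is 31 days.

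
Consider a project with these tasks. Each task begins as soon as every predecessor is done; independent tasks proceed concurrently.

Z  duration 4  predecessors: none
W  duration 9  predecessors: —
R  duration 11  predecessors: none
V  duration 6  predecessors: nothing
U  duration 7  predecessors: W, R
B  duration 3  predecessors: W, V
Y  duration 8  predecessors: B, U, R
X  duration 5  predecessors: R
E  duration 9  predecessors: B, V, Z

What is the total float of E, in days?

5

Critical path: R→U→Y = 11+7+8 = 26, so the finish is 26 days.
E finishes as early as 21 and must finish by 26.
So E can slip 26 − 21 = 5 days.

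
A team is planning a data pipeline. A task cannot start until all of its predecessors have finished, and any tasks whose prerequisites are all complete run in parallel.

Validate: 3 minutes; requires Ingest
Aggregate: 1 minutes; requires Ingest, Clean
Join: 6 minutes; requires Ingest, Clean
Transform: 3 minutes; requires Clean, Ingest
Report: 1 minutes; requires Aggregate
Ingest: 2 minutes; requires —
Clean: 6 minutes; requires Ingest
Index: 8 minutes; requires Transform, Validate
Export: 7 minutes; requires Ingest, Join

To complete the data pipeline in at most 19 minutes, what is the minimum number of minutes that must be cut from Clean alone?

2

Current finish: 21 minutes; target: 19.
Clean is on every critical path, so each minute cut from Clean cuts the finish by one (this holds down to a finish of 16).
Need 21 − 19 = 2 minutes off Clean → Clean becomes 4 minutes, finish becomes 19.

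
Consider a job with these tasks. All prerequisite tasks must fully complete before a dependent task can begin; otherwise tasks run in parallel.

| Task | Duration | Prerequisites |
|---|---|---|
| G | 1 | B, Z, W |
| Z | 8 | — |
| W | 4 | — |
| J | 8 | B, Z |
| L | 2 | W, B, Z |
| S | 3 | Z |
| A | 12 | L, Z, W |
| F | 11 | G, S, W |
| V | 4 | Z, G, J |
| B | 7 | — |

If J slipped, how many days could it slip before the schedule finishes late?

Z→S→F = 8+3+11 = 22 sets the makespan at 22 days.
J finishes as early as 16 and must finish by 18.
Slack of J = 10 − 8 = 2 days.

2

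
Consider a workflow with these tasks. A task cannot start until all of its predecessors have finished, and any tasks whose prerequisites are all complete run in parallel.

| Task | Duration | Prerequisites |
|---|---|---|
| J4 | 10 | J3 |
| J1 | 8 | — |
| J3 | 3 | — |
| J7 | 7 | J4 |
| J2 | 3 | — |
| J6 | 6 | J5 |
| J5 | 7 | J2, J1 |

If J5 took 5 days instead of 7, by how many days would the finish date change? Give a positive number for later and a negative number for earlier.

The binding path is J1→J5→J6 = 8+7+6 = 21; finish at 21 days.
J5 lies on that path, so at 5 days the path becomes 19 days.
New critical path: J3→J4→J7 = 3+10+7 = 20 ⇒ 20 days.
Change in finish: 20 − 21 = -1 days.

-1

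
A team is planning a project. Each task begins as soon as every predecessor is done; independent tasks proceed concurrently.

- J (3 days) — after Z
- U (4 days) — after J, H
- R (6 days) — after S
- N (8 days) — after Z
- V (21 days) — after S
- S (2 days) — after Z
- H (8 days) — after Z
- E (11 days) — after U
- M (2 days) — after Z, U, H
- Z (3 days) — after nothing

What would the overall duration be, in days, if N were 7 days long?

The binding path is Z→S→V = 3+2+21 = 26; finish at 26 days.
N is off the critical path — its longest chain is 11 days, giving 15 of slack.
That remains the longest chain; total 26 days.

26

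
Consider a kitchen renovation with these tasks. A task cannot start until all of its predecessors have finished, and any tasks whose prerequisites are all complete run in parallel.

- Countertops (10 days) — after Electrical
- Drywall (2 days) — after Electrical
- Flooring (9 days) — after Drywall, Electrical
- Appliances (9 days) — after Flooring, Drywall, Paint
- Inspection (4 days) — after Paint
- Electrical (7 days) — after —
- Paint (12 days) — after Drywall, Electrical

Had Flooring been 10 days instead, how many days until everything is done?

30

As given, the longest chain is Electrical→Drywall→Paint→Appliances = 7+2+12+9 = 30, so the finish is 30 days.
Flooring has 3 days of float (longest path through it is 27).
The critical path is still Electrical→Drywall→Paint→Appliances; finish is now 30 days.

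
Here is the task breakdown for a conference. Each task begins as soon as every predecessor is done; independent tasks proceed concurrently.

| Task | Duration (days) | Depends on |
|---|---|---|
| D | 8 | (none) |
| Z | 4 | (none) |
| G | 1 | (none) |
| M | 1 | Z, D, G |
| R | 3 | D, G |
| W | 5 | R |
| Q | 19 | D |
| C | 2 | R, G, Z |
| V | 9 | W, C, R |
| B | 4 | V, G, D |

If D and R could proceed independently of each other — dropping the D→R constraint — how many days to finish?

Before: longest chain D→R→W→V→B = 8+3+5+9+4 = 29, finish 29.
Without D→R, R's earliest start moves from 8 to 1.
New critical path: D→Q = 8+19 = 27 ⇒ 27 days.

27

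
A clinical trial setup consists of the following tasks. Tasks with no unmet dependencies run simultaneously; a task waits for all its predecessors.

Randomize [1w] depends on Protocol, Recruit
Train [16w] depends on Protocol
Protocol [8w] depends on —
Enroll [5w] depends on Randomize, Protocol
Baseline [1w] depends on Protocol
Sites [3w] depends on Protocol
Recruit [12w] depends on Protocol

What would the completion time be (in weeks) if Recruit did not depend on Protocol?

24

With the dependency in place, Protocol→Recruit→Randomize→Enroll = 8+12+1+5 = 26 sets the finish at 26 weeks.
Without Protocol→Recruit, Recruit's earliest start moves from 8 to 0.
The longest chain is now Protocol→Train = 8+16 = 24, so the schedule takes 24 weeks.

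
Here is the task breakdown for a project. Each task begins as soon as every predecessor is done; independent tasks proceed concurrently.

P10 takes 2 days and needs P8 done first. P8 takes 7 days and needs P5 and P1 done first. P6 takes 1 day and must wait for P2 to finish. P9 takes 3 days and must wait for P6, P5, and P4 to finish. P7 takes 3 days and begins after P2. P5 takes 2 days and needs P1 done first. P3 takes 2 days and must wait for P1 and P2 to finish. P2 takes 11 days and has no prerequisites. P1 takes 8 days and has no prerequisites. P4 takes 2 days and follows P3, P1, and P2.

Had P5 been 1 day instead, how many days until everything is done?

Critical path before the change: P1→P5→P8→P10 = 8+2+7+2 = 19 giving 19 days.
P5 is on the critical path; changing it to 1 makes that path 18 days.
The critical path is still P1→P5→P8→P10; finish is now 18 days.

18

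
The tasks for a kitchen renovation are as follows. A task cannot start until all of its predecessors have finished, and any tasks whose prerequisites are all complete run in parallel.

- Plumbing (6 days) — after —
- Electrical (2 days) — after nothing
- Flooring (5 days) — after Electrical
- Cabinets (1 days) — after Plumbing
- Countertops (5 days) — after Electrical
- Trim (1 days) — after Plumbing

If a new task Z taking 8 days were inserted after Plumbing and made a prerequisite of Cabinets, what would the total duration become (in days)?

15

Originally the job takes 7 days.
With Z inserted, Cabinets now waits for max(Plumbing, Z).
New critical path: Plumbing→Z→Cabinets = 6+8+1 = 15 ⇒ 15 days.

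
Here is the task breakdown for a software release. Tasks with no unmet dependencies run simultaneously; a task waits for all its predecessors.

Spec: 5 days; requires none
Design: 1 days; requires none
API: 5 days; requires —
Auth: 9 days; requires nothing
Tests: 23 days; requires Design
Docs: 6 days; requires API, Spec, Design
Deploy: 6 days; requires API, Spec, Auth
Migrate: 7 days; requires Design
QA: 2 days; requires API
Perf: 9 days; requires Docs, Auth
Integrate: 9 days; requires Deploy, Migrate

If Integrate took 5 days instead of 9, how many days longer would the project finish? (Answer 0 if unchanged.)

0

Actual critical path: Auth→Deploy→Integrate = 9+6+9 = 24 ⇒ 24 days.
Integrate is on the critical path; changing it to 5 makes that path 20 days.
New critical path: Design→Tests = 1+23 = 24 ⇒ 24 days.
Change in finish: 24 − 24 = +0 days.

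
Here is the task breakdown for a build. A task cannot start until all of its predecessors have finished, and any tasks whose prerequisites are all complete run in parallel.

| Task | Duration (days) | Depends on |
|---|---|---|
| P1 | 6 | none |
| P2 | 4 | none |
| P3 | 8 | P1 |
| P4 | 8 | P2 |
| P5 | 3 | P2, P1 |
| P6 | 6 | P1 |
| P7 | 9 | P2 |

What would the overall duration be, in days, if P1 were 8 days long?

The binding path is P1→P3 = 6+8 = 14; finish at 14 days.
P1 is on the critical path; changing it to 8 makes that path 16 days.
The critical path is still P1→P3; finish is now 16 days.

16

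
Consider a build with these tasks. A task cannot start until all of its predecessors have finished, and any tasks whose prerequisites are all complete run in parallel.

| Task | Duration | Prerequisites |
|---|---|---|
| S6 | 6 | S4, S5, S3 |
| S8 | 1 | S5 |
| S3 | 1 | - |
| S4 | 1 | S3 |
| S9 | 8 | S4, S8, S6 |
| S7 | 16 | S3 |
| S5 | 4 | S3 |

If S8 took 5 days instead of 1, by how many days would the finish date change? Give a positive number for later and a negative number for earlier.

As given, the longest chain is S3→S5→S6→S9 = 1+4+6+8 = 19, so the finish is 19 days.
The longest path through S8 is only 14 days, so S8 has float 5.
That remains the longest chain; total 19 days.
Change in finish: 19 − 19 = +0 days.

0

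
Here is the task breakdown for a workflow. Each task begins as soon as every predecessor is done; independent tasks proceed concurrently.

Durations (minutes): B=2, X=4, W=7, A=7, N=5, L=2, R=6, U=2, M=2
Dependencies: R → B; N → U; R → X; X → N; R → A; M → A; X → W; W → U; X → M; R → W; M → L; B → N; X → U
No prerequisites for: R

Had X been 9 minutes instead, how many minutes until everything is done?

24

Actual critical path: R→X→W→U = 6+4+7+2 = 19 ⇒ 19 minutes.
Since X is critical, the +5 change carries straight to that chain (now 24 minutes).
That remains the longest chain; total 24 minutes.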